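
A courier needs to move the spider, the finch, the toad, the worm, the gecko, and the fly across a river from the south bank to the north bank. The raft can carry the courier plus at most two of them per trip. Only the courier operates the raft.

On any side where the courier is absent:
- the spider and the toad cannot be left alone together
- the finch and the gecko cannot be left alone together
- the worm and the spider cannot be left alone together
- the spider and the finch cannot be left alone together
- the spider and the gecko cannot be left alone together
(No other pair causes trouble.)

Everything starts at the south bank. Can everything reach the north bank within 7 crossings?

No

Counting alone: the courier can take at most 2 across per trip to the north bank, so moving all 6 needs at least 3 loaded trips out, with a return between consecutive ones — at least 5 crossings.
The safety rule pushes this higher. Following every safe sequence of crossings, the most of the 6 that can be at the north bank as the raft arrives there on crossings 5, 7 is 4, 5 respectively — never all 6.
So the move cannot be finished within 7 crossings. (The shortest complete plan takes 9:)
1. Courier goes to the north bank with the finch and the spider.  [the south bank: the fly, the gecko, the toad, the worm | the north bank: the finch, the spider]
2. Courier goes back to the south bank with the spider.  [the south bank: the fly, the gecko, the spider, the toad, the worm | the north bank: the finch]
3. Courier goes to the north bank with the spider and the toad.  [the south bank: the fly, the gecko, the worm | the north bank: the finch, the spider, the toad]
4. Courier goes back to the south bank with the spider.  [the south bank: the fly, the gecko, the spider, the worm | the north bank: the finch, the toad]
5. Courier goes to the north bank with the spider and the worm.  [the south bank: the fly, the gecko | the north bank: the finch, the spider, the toad, the worm]
6. Courier goes back to the south bank with the spider.  [the south bank: the fly, the gecko, the spider | the north bank: the finch, the toad, the worm]
7. Courier goes to the north bank with the fly and the spider.  [the south bank: the gecko | the north bank: the finch, the fly, the spider, the toad, the worm]
8. Courier goes back to the south bank with the spider.  [the south bank: the gecko, the spider | the north bank: the finch, the fly, the toad, the worm]
9. Courier goes to the north bank with the gecko and the spider.  [the south bank: — | the north bank: the finch, the fly, the gecko, the spider, the toad, the worm]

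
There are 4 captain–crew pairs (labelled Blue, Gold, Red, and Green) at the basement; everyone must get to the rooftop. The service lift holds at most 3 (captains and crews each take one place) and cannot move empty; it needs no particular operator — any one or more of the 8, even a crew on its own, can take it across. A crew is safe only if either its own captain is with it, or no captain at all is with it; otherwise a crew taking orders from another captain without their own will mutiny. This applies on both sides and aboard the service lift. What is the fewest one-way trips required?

Counting alone: each trip to the rooftop takes at most 3 across and each return brings at least 1 back, so after t trips out (and t−1 returns) at most 3t − (t−1) of the 8 are across; that first reaches 8 at t = 4, so at least 7 crossings are needed.
The safety rule pushes this higher. Following every safe sequence of crossings, the most of the 8 that can be at the rooftop as the service lift arrives there on crossing 7 is 7 — never all 8.
So no plan with fewer than 9 crossings exists, and this one achieves 9:
1. captain Blue and crew Blue cross → the rooftop.
2. captain Blue crosses ← the basement.
3. captain Blue, captain Gold, and crew Gold cross → the rooftop.
4. captain Blue and crew Blue cross ← the basement.
5. captain Blue, captain Green, and captain Red cross → the rooftop.
6. crew Gold crosses ← the basement.
7. crew Blue and crew Gold cross → the rooftop.
8. crew Blue crosses ← the basement.
9. crew Blue, crew Green, and crew Red cross → the rooftop.

9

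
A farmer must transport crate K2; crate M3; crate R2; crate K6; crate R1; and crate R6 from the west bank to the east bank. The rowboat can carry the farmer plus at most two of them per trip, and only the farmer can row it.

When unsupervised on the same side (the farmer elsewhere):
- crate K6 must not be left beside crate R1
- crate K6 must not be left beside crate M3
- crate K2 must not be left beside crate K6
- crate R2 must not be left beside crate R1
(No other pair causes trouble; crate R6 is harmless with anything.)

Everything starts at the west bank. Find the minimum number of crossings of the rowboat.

Counting alone: the farmer can take at most 2 across per trip to the east bank, so moving all 6 needs at least 3 loaded trips out, with a return between consecutive ones — at least 5 crossings.
The safety rule pushes this higher. Following every safe sequence of crossings, the most of the 6 that can be at the east bank as the rowboat arrives there on crossing 5 is 5 — never all 6.
So no plan with fewer than 7 crossings exists, and this one achieves 7:
1. Farmer goes to the east bank with crate K6 and crate R2.  [the west bank: crate K2, crate M3, crate R1, crate R6 | the east bank: crate K6, crate R2]
2. Farmer goes back to the west bank alone.  [the west bank: crate K2, crate M3, crate R1, crate R6 | the east bank: crate K6, crate R2]
3. Farmer goes to the east bank with crate R6.  [the west bank: crate K2, crate M3, crate R1 | the east bank: crate K6, crate R2, crate R6]
4. Farmer goes back to the west bank alone.  [the west bank: crate K2, crate M3, crate R1 | the east bank: crate K6, crate R2, crate R6]
5. Farmer goes to the east bank with crate K2 and crate M3.  [the west bank: crate R1 | the east bank: crate K2, crate K6, crate M3, crate R2, crate R6]
6. Farmer goes back to the west bank with crate K6.  [the west bank: crate K6, crate R1 | the east bank: crate K2, crate M3, crate R2, crate R6]
7. Farmer goes to the east bank with crate K6 and crate R1.  [the west bank: — | the east bank: crate K2, crate K6, crate M3, crate R1, crate R2, crate R6]

7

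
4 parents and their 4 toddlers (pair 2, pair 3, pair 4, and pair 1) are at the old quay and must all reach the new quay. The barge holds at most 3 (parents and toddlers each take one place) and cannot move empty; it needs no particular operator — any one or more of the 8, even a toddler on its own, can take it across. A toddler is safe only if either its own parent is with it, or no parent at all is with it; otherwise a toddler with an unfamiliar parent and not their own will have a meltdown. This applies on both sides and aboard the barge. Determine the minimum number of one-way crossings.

9

Counting alone: each trip to the new quay takes at most 3 across and each return brings at least 1 back, so after t trips out (and t−1 returns) at most 3t − (t−1) of the 8 are across; that first reaches 8 at t = 4, so at least 7 crossings are needed.
The safety rule pushes this higher. Following every safe sequence of crossings, the most of the 8 that can be at the new quay as the barge arrives there on crossing 7 is 7 — never all 8.
So no plan with fewer than 9 crossings exists, and this one achieves 9:
1. parent 2 and toddler 2 cross → the new quay.
2. parent 2 crosses ← the old quay.
3. parent 2, parent 3, and toddler 3 cross → the new quay.
4. parent 2 and toddler 2 cross ← the old quay.
5. parent 1, parent 2, and parent 4 cross → the new quay.
6. toddler 3 crosses ← the old quay.
7. toddler 2 and toddler 3 cross → the new quay.
8. toddler 2 crosses ← the old quay.
9. toddler 1, toddler 2, and toddler 4 cross → the new quay.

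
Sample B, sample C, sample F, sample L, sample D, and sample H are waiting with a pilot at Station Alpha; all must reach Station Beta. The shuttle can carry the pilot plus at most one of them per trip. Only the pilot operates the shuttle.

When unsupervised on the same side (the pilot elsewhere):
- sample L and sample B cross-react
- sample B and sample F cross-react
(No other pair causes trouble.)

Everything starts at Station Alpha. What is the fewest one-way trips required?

13

Counting alone: the pilot can take at most 1 across per trip to Station Beta, so moving all 6 needs at least 6 loaded trips out, with a return between consecutive ones — at least 11 crossings.
The safety rule pushes this higher. Following every safe sequence of crossings, the most of the 6 that can be at Station Beta as the shuttle arrives there on crossing 11 is 5 — never all 6.
So no plan with fewer than 13 crossings exists, and this one achieves 13:
1. Pilot goes to Station Beta with sample B.
2. Pilot goes back to Station Alpha alone.
3. Pilot goes to Station Beta with sample C.
4. Pilot goes back to Station Alpha alone.
5. Pilot goes to Station Beta with sample F.
6. Pilot goes back to Station Alpha with sample B.
7. Pilot goes to Station Beta with sample L.
8. Pilot goes back to Station Alpha alone.
9. Pilot goes to Station Beta with sample D.
10. Pilot goes back to Station Alpha alone.
11. Pilot goes to Station Beta with sample H.
12. Pilot goes back to Station Alpha alone.
13. Pilot goes to Station Beta with sample B.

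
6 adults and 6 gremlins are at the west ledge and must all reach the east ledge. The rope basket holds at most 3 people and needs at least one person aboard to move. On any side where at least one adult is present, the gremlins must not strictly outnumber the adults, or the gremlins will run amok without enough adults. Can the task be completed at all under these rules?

No

Following every safe sequence of crossings from the start, the most of the 12 that can be at the east ledge as the rope basket arrives there on crossings 1, 3, 5 is 3, 5, 6 respectively; the best ever achieved is 6 of 12.
From crossing 7 on, no configuration arises that was not already reachable earlier: only 17 distinct safe configurations (who is on which side, and where the rope basket is) can ever be reached, none of them has everyone across, and every continuation just revisits them. They are: 0 adults + 0 gremlins across (rope basket back at the start); 0 adults + 1 gremlin across (rope basket there); 0 adults + 1 gremlin across (rope basket back at the start); 0 adults + 2 gremlins across (rope basket there); 0 adults + 2 gremlins across (rope basket back at the start); 0 adults + 3 gremlins across (rope basket there); 0 adults + 3 gremlins across (rope basket back at the start); 0 adults + 4 gremlins across (rope basket there); 0 adults + 4 gremlins across (rope basket back at the start); 0 adults + 5 gremlins across (rope basket there); 0 adults + 5 gremlins across (rope basket back at the start); 0 adults + 6 gremlins across (rope basket there); 1 adult + 1 gremlin across (rope basket there); 1 adult + 1 gremlin across (rope basket back at the start); 2 adults + 2 gremlins across (rope basket there); 2 adults + 2 gremlins across (rope basket back at the start); 3 adults + 3 gremlins across (rope basket there). So no valid plan exists.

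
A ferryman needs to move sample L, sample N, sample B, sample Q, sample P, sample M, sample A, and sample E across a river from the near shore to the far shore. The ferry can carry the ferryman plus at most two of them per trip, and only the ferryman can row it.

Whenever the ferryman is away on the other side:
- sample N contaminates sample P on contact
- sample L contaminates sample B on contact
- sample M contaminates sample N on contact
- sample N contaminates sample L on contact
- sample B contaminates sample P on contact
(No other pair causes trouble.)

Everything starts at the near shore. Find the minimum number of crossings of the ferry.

Counting alone: the ferryman can take at most 2 across per trip to the far shore, so moving all 8 needs at least 4 loaded trips out, with a return between consecutive ones — at least 7 crossings.
The safety rule pushes this higher. Following every safe sequence of crossings, the most of the 8 that can be at the far shore as the ferry arrives there on crossing 7 is 7 — never all 8.
So no plan with fewer than 9 crossings exists, and this one achieves 9:
1. Ferryman goes to the far shore with sample B and sample N.  [the near shore: sample A, sample E, sample L, sample M, sample P, sample Q | the far shore: sample B, sample N]
2. Ferryman goes back to the near shore alone.  [the near shore: sample A, sample E, sample L, sample M, sample P, sample Q | the far shore: sample B, sample N]
3. Ferryman goes to the far shore with sample L and sample Q.  [the near shore: sample A, sample E, sample M, sample P | the far shore: sample B, sample L, sample N, sample Q]
4. Ferryman goes back to the near shore with sample B and sample N.  [the near shore: sample A, sample B, sample E, sample M, sample N, sample P | the far shore: sample L, sample Q]
5. Ferryman goes to the far shore with sample M and sample P.  [the near shore: sample A, sample B, sample E, sample N | the far shore: sample L, sample M, sample P, sample Q]
6. Ferryman goes back to the near shore alone.  [the near shore: sample A, sample B, sample E, sample N | the far shore: sample L, sample M, sample P, sample Q]
7. Ferryman goes to the far shore with sample A and sample E.  [the near shore: sample B, sample N | the far shore: sample A, sample E, sample L, sample M, sample P, sample Q]
8. Ferryman goes back to the near shore alone.  [the near shore: sample B, sample N | the far shore: sample A, sample E, sample L, sample M, sample P, sample Q]
9. Ferryman goes to the far shore with sample B and sample N.  [the near shore: — | the far shore: sample A, sample B, sample E, sample L, sample M, sample N, sample P, sample Q]

9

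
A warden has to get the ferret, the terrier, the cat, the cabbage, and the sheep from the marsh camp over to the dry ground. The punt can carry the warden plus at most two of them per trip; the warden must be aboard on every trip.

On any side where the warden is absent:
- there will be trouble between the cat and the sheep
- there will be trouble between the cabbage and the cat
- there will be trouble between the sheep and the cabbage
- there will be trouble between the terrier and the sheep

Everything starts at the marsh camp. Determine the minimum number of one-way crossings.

Counting alone: the warden can take at most 2 across per trip to the dry ground, so moving all 5 needs at least 3 loaded trips out, with a return between consecutive ones — at least 5 crossings.
The safety rule pushes this higher. Following every safe sequence of crossings, the most of the 5 that can be at the dry ground as the punt arrives there on crossing 5 is 4 — never all 5.
So no plan with fewer than 7 crossings exists, and this one achieves 7:
1. Warden goes to the dry ground with the cat and the sheep.  [the marsh camp: the cabbage, the ferret, the terrier | the dry ground: the cat, the sheep]
2. Warden goes back to the marsh camp with the cat.  [the marsh camp: the cabbage, the cat, the ferret, the terrier | the dry ground: the sheep]
3. Warden goes to the dry ground with the cat and the ferret.  [the marsh camp: the cabbage, the terrier | the dry ground: the cat, the ferret, the sheep]
4. Warden goes back to the marsh camp with the cat.  [the marsh camp: the cabbage, the cat, the terrier | the dry ground: the ferret, the sheep]
5. Warden goes to the dry ground with the cat and the terrier.  [the marsh camp: the cabbage | the dry ground: the cat, the ferret, the sheep, the terrier]
6. Warden goes back to the marsh camp with the sheep.  [the marsh camp: the cabbage, the sheep | the dry ground: the cat, the ferret, the terrier]
7. Warden goes to the dry ground with the cabbage and the sheep.  [the marsh camp: — | the dry ground: the cabbage, the cat, the ferret, the sheep, the terrier]

7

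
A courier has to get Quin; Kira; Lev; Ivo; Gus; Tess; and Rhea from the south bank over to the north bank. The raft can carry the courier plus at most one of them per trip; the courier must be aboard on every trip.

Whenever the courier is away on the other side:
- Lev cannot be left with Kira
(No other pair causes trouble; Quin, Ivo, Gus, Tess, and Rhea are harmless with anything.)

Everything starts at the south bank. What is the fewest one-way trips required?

13

Counting alone: the courier can take at most 1 across per trip to the north bank, so moving all 7 needs at least 7 loaded trips out, with a return between consecutive ones — at least 13 crossings.
The plan below uses exactly 13 crossings, so it is optimal:
1. Courier goes to the north bank with Kira.
2. Courier goes back to the south bank alone.
3. Courier goes to the north bank with Quin.
4. Courier goes back to the south bank alone.
5. Courier goes to the north bank with Ivo.
6. Courier goes back to the south bank alone.
7. Courier goes to the north bank with Gus.
8. Courier goes back to the south bank alone.
9. Courier goes to the north bank with Tess.
10. Courier goes back to the south bank alone.
11. Courier goes to the north bank with Rhea.
12. Courier goes back to the south bank alone.
13. Courier goes to the north bank with Lev.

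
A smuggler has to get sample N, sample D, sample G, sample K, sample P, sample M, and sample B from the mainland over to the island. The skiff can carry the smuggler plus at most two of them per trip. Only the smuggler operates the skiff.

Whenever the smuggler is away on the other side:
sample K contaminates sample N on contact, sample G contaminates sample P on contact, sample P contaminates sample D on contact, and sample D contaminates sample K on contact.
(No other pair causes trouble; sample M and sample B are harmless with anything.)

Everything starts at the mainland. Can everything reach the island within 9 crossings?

Yes

Yes — this plan uses 9 crossings (≤ 9):
1. Smuggler goes to the island with sample K and sample P.
2. Smuggler goes back to the mainland alone.
3. Smuggler goes to the island with sample N.
4. Smuggler goes back to the mainland with sample K.
5. Smuggler goes to the island with sample D and sample G.
6. Smuggler goes back to the mainland with sample P.
7. Smuggler goes to the island with sample B and sample M.
8. Smuggler goes back to the mainland alone.
9. Smuggler goes to the island with sample K and sample P.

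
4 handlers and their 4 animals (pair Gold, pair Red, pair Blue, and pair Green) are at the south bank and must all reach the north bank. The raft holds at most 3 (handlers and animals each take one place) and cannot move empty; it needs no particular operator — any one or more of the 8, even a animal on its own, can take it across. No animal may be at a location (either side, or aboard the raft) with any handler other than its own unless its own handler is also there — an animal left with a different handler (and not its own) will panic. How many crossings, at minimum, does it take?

Counting alone: each trip to the north bank takes at most 3 across and each return brings at least 1 back, so after t trips out (and t−1 returns) at most 3t − (t−1) of the 8 are across; that first reaches 8 at t = 4, so at least 7 crossings are needed.
The safety rule pushes this higher. Following every safe sequence of crossings, the most of the 8 that can be at the north bank as the raft arrives there on crossing 7 is 7 — never all 8.
So no plan with fewer than 9 crossings exists, and this one achieves 9:
1. animal Gold and handler Gold cross → the north bank.
2. handler Gold crosses ← the south bank.
3. animal Red, handler Gold, and handler Red cross → the north bank.
4. animal Gold and handler Gold cross ← the south bank.
5. handler Blue, handler Gold, and handler Green cross → the north bank.
6. animal Red crosses ← the south bank.
7. animal Gold and animal Red cross → the north bank.
8. animal Gold crosses ← the south bank.
9. animal Blue, animal Gold, and animal Green cross → the north bank.

9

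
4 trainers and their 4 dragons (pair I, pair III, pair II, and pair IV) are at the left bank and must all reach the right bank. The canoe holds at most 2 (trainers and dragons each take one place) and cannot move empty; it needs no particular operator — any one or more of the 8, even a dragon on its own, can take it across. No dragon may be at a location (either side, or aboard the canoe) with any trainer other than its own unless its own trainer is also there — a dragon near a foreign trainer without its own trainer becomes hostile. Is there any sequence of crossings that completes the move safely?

No

Following every safe sequence of crossings from the start, the most of the 8 that can be at the right bank as the canoe arrives there on crossings 1, 3, 5 is 2, 3, 4 respectively; the best ever achieved is 4 of 8.
From crossing 7 on, no configuration arises that was not already reachable earlier: only 44 distinct safe configurations (who is on which side, and where the canoe is) can ever be reached, none of them has everyone across, and every continuation just revisits them. So no valid plan exists.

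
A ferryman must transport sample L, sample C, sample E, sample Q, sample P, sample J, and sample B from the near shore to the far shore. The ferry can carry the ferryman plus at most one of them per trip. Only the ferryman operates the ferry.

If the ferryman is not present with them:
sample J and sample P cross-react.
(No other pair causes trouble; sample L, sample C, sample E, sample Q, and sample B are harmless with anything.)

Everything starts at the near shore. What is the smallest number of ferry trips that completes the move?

Counting alone: the ferryman can take at most 1 across per trip to the far shore, so moving all 7 needs at least 7 loaded trips out, with a return between consecutive ones — at least 13 crossings.
The plan below uses exactly 13 crossings, so it is optimal:
1. Ferryman goes to the far shore with sample P.
2. Ferryman goes back to the near shore alone.
3. Ferryman goes to the far shore with sample L.
4. Ferryman goes back to the near shore alone.
5. Ferryman goes to the far shore with sample C.
6. Ferryman goes back to the near shore alone.
7. Ferryman goes to the far shore with sample E.
8. Ferryman goes back to the near shore alone.
9. Ferryman goes to the far shore with sample Q.
10. Ferryman goes back to the near shore alone.
11. Ferryman goes to the far shore with sample B.
12. Ferryman goes back to the near shore alone.
13. Ferryman goes to the far shore with sample J.

13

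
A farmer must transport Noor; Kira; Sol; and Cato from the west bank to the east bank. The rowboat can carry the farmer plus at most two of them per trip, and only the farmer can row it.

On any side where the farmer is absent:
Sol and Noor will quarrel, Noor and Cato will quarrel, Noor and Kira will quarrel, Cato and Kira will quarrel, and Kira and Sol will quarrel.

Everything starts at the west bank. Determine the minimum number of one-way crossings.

Counting alone: the farmer can take at most 2 across per trip to the east bank, so moving all 4 needs at least 2 loaded trips out, with a return between consecutive ones — at least 3 crossings.
The safety rule pushes this higher. Following every safe sequence of crossings, the most of the 4 that can be at the east bank as the rowboat arrives there on crossing 3 is 3 — never all 4.
So no plan with fewer than 5 crossings exists, and this one achieves 5:
1. Farmer goes to the east bank with Kira and Noor.  [the west bank: Cato, Sol | the east bank: Kira, Noor]
2. Farmer goes back to the west bank with Noor.  [the west bank: Cato, Noor, Sol | the east bank: Kira]
3. Farmer goes to the east bank with Cato and Sol.  [the west bank: Noor | the east bank: Cato, Kira, Sol]
4. Farmer goes back to the west bank with Kira.  [the west bank: Kira, Noor | the east bank: Cato, Sol]
5. Farmer goes to the east bank with Kira and Noor.  [the west bank: — | the east bank: Cato, Kira, Noor, Sol]

5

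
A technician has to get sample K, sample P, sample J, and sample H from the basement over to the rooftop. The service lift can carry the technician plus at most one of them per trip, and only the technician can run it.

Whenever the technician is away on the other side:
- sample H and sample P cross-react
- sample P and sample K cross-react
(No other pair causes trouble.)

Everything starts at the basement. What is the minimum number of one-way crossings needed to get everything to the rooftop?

9

Counting alone: the technician can take at most 1 across per trip to the rooftop, so moving all 4 needs at least 4 loaded trips out, with a return between consecutive ones — at least 7 crossings.
The safety rule pushes this higher. Following every safe sequence of crossings, the most of the 4 that can be at the rooftop as the service lift arrives there on crossing 7 is 3 — never all 4.
So no plan with fewer than 9 crossings exists, and this one achieves 9:
1. Technician goes to the rooftop with sample P.  [the basement: sample H, sample J, sample K | the rooftop: sample P]
2. Technician goes back to the basement alone.  [the basement: sample H, sample J, sample K | the rooftop: sample P]
3. Technician goes to the rooftop with sample K.  [the basement: sample H, sample J | the rooftop: sample K, sample P]
4. Technician goes back to the basement with sample P.  [the basement: sample H, sample J, sample P | the rooftop: sample K]
5. Technician goes to the rooftop with sample H.  [the basement: sample J, sample P | the rooftop: sample H, sample K]
6. Technician goes back to the basement alone.  [the basement: sample J, sample P | the rooftop: sample H, sample K]
7. Technician goes to the rooftop with sample J.  [the basement: sample P | the rooftop: sample H, sample J, sample K]
8. Technician goes back to the basement alone.  [the basement: sample P | the rooftop: sample H, sample J, sample K]
9. Technician goes to the rooftop with sample P.  [the basement: — | the rooftop: sample H, sample J, sample K, sample P]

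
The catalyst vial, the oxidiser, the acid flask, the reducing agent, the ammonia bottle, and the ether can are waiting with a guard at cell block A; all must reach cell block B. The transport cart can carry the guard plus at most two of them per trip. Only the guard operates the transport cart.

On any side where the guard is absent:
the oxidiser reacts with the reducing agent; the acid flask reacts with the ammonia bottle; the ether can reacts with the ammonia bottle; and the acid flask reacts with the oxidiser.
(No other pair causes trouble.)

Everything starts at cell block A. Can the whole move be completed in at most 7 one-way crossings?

Yes — this plan uses 7 crossings (≤ 7):
1. Guard goes to cell block B with the ammonia bottle and the oxidiser.
2. Guard goes back to cell block A alone.
3. Guard goes to cell block B with the acid flask and the catalyst vial.
4. Guard goes back to cell block A with the ammonia bottle and the oxidiser.
5. Guard goes to cell block B with the ether can and the reducing agent.
6. Guard goes back to cell block A alone.
7. Guard goes to cell block B with the ammonia bottle and the oxidiser.

Yes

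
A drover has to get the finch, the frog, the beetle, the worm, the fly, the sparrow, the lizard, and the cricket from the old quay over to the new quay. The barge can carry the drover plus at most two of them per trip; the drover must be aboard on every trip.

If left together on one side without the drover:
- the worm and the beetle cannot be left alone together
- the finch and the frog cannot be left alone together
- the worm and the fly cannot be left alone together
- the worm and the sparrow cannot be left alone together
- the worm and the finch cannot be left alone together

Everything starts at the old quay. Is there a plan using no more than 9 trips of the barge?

Yes

Yes — this plan uses 9 crossings (≤ 9):
1. Drover goes to the new quay with the finch and the worm.  [the old quay: the beetle, the cricket, the fly, the frog, the lizard, the sparrow | the new quay: the finch, the worm]
2. Drover goes back to the old quay with the finch.  [the old quay: the beetle, the cricket, the finch, the fly, the frog, the lizard, the sparrow | the new quay: the worm]
3. Drover goes to the new quay with the beetle and the finch.  [the old quay: the cricket, the fly, the frog, the lizard, the sparrow | the new quay: the beetle, the finch, the worm]
4. Drover goes back to the old quay with the worm.  [the old quay: the cricket, the fly, the frog, the lizard, the sparrow, the worm | the new quay: the beetle, the finch]
5. Drover goes to the new quay with the fly and the sparrow.  [the old quay: the cricket, the frog, the lizard, the worm | the new quay: the beetle, the finch, the fly, the sparrow]
6. Drover goes back to the old quay alone.  [the old quay: the cricket, the frog, the lizard, the worm | the new quay: the beetle, the finch, the fly, the sparrow]
7. Drover goes to the new quay with the cricket and the lizard.  [the old quay: the frog, the worm | the new quay: the beetle, the cricket, the finch, the fly, the lizard, the sparrow]
8. Drover goes back to the old quay alone.  [the old quay: the frog, the worm | the new quay: the beetle, the cricket, the finch, the fly, the lizard, the sparrow]
9. Drover goes to the new quay with the frog and the worm.  [the old quay: — | the new quay: the beetle, the cricket, the finch, the fly, the frog, the lizard, the sparrow, the worm]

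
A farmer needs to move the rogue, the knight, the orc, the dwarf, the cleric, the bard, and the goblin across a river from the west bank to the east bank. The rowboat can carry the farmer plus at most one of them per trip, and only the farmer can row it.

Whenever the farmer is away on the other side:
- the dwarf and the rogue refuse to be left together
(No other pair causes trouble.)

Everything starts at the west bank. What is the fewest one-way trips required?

13

Counting alone: the farmer can take at most 1 across per trip to the east bank, so moving all 7 needs at least 7 loaded trips out, with a return between consecutive ones — at least 13 crossings.
The plan below uses exactly 13 crossings, so it is optimal:
1. Farmer goes to the east bank with the rogue.
2. Farmer goes back to the west bank alone.
3. Farmer goes to the east bank with the knight.
4. Farmer goes back to the west bank alone.
5. Farmer goes to the east bank with the orc.
6. Farmer goes back to the west bank alone.
7. Farmer goes to the east bank with the cleric.
8. Farmer goes back to the west bank alone.
9. Farmer goes to the east bank with the bard.
10. Farmer goes back to the west bank alone.
11. Farmer goes to the east bank with the goblin.
12. Farmer goes back to the west bank alone.
13. Farmer goes to the east bank with the dwarf.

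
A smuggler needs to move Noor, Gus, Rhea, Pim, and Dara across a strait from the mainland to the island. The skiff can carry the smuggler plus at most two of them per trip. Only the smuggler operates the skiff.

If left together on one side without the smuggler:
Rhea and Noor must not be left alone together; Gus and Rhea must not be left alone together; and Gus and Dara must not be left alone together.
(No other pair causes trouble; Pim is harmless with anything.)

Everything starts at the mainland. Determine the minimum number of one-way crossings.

Counting alone: the smuggler can take at most 2 across per trip to the island, so moving all 5 needs at least 3 loaded trips out, with a return between consecutive ones — at least 5 crossings.
The plan below uses exactly 5 crossings, so it is optimal:
1. Smuggler goes to the island with Gus and Noor.
2. Smuggler goes back to the mainland alone.
3. Smuggler goes to the island with Pim.
4. Smuggler goes back to the mainland alone.
5. Smuggler goes to the island with Dara and Rhea.

5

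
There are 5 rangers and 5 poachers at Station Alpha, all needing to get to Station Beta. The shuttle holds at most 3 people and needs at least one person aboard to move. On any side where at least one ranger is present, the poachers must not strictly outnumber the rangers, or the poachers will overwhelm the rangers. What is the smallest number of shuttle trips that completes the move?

Counting alone: each trip to Station Beta takes at most 3 across and each return brings at least 1 back, so after t trips out (and t−1 returns) at most 3t − (t−1) of the 10 are across; that first reaches 10 at t = 5, so at least 9 crossings are needed.
The safety rule pushes this higher. Following every safe sequence of crossings, the most of the 10 that can be at Station Beta as the shuttle arrives there on crossing 9 is 9 — never all 10.
So no plan with fewer than 11 crossings exists, and this one achieves 11:
1. 2 poachers → Station Beta.  (Station Alpha: 5R 3P; Station Beta: 0R 2P)
2. 1 poacher ← Station Alpha.  (Station Alpha: 5R 4P; Station Beta: 0R 1P)
3. 3 poachers → Station Beta.  (Station Alpha: 5R 1P; Station Beta: 0R 4P)
4. 1 poacher ← Station Alpha.  (Station Alpha: 5R 2P; Station Beta: 0R 3P)
5. 3 rangers → Station Beta.  (Station Alpha: 2R 2P; Station Beta: 3R 3P)
6. 1 ranger and 1 poacher ← Station Alpha.  (Station Alpha: 3R 3P; Station Beta: 2R 2P)
7. 3 rangers → Station Beta.  (Station Alpha: 0R 3P; Station Beta: 5R 2P)
8. 1 poacher ← Station Alpha.  (Station Alpha: 0R 4P; Station Beta: 5R 1P)
9. 2 poachers → Station Beta.  (Station Alpha: 0R 2P; Station Beta: 5R 3P)
10. 1 poacher ← Station Alpha.  (Station Alpha: 0R 3P; Station Beta: 5R 2P)
11. 3 poachers → Station Beta.  (Station Alpha: 0R 0P; Station Beta: 5R 5P)

11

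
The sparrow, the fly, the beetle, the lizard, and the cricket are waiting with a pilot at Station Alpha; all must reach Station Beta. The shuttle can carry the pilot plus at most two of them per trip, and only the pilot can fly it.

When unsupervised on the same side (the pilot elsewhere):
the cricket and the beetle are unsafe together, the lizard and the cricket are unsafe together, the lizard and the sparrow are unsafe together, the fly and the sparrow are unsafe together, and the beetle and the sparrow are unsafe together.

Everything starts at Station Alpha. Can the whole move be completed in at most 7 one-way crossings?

Yes

Yes — this plan uses 7 crossings (≤ 7):
1. Pilot goes to Station Beta with the cricket and the sparrow.
2. Pilot goes back to Station Alpha alone.
3. Pilot goes to Station Beta with the fly.
4. Pilot goes back to Station Alpha with the sparrow.
5. Pilot goes to Station Beta with the beetle and the lizard.
6. Pilot goes back to Station Alpha with the cricket.
7. Pilot goes to Station Beta with the cricket and the sparrow.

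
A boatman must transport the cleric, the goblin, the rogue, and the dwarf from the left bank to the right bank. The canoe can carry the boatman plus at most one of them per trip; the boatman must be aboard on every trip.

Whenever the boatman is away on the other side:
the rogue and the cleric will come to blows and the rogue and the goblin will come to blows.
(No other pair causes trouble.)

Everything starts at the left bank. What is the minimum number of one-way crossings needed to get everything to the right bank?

9

Counting alone: the boatman can take at most 1 across per trip to the right bank, so moving all 4 needs at least 4 loaded trips out, with a return between consecutive ones — at least 7 crossings.
The safety rule pushes this higher. Following every safe sequence of crossings, the most of the 4 that can be at the right bank as the canoe arrives there on crossing 7 is 3 — never all 4.
So no plan with fewer than 9 crossings exists, and this one achieves 9:
1. Boatman goes to the right bank with the rogue.  [the left bank: the cleric, the dwarf, the goblin | the right bank: the rogue]
2. Boatman goes back to the left bank alone.  [the left bank: the cleric, the dwarf, the goblin | the right bank: the rogue]
3. Boatman goes to the right bank with the cleric.  [the left bank: the dwarf, the goblin | the right bank: the cleric, the rogue]
4. Boatman goes back to the left bank with the rogue.  [the left bank: the dwarf, the goblin, the rogue | the right bank: the cleric]
5. Boatman goes to the right bank with the goblin.  [the left bank: the dwarf, the rogue | the right bank: the cleric, the goblin]
6. Boatman goes back to the left bank alone.  [the left bank: the dwarf, the rogue | the right bank: the cleric, the goblin]
7. Boatman goes to the right bank with the dwarf.  [the left bank: the rogue | the right bank: the cleric, the dwarf, the goblin]
8. Boatman goes back to the left bank alone.  [the left bank: the rogue | the right bank: the cleric, the dwarf, the goblin]
9. Boatman goes to the right bank with the rogue.  [the left bank: — | the right bank: the cleric, the dwarf, the goblin, the rogue]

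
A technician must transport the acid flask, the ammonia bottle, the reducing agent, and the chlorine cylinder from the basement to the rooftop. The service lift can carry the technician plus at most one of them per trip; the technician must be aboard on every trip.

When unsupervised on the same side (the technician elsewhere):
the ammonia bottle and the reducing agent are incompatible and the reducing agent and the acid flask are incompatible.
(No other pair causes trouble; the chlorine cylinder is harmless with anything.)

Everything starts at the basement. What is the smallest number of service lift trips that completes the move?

9

Counting alone: the technician can take at most 1 across per trip to the rooftop, so moving all 4 needs at least 4 loaded trips out, with a return between consecutive ones — at least 7 crossings.
The safety rule pushes this higher. Following every safe sequence of crossings, the most of the 4 that can be at the rooftop as the service lift arrives there on crossing 7 is 3 — never all 4.
So no plan with fewer than 9 crossings exists, and this one achieves 9:
1. Technician goes to the rooftop with the reducing agent.
2. Technician goes back to the basement alone.
3. Technician goes to the rooftop with the acid flask.
4. Technician goes back to the basement with the reducing agent.
5. Technician goes to the rooftop with the ammonia bottle.
6. Technician goes back to the basement alone.
7. Technician goes to the rooftop with the chlorine cylinder.
8. Technician goes back to the basement alone.
9. Technician goes to the rooftop with the reducing agent.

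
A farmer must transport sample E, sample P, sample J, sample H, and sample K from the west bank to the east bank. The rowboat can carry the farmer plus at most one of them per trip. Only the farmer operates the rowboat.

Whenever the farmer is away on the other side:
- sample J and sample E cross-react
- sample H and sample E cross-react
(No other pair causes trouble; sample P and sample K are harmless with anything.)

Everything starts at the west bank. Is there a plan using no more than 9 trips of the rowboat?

Counting alone: the farmer can take at most 1 across per trip to the east bank, so moving all 5 needs at least 5 loaded trips out, with a return between consecutive ones — at least 9 crossings.
The safety rule pushes this higher. Following every safe sequence of crossings, the most of the 5 that can be at the east bank as the rowboat arrives there on crossing 9 is 4 — never all 5.
So the move cannot be finished within 9 crossings. (The shortest complete plan takes 11:)
1. Farmer goes to the east bank with sample E.
2. Farmer goes back to the west bank alone.
3. Farmer goes to the east bank with sample P.
4. Farmer goes back to the west bank alone.
5. Farmer goes to the east bank with sample J.
6. Farmer goes back to the west bank with sample E.
7. Farmer goes to the east bank with sample H.
8. Farmer goes back to the west bank alone.
9. Farmer goes to the east bank with sample K.
10. Farmer goes back to the west bank alone.
11. Farmer goes to the east bank with sample E.

No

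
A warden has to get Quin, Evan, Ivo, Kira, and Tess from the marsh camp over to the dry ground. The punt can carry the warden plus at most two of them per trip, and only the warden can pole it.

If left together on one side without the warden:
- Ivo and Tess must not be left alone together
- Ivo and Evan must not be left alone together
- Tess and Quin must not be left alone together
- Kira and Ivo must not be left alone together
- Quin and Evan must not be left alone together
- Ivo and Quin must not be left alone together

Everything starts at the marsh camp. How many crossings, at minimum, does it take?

7

Counting alone: the warden can take at most 2 across per trip to the dry ground, so moving all 5 needs at least 3 loaded trips out, with a return between consecutive ones — at least 5 crossings.
The safety rule pushes this higher. Following every safe sequence of crossings, the most of the 5 that can be at the dry ground as the punt arrives there on crossing 5 is 4 — never all 5.
So no plan with fewer than 7 crossings exists, and this one achieves 7:
1. Warden goes to the dry ground with Ivo and Quin.  [the marsh camp: Evan, Kira, Tess | the dry ground: Ivo, Quin]
2. Warden goes back to the marsh camp with Quin.  [the marsh camp: Evan, Kira, Quin, Tess | the dry ground: Ivo]
3. Warden goes to the dry ground with Kira and Quin.  [the marsh camp: Evan, Tess | the dry ground: Ivo, Kira, Quin]
4. Warden goes back to the marsh camp with Ivo.  [the marsh camp: Evan, Ivo, Tess | the dry ground: Kira, Quin]
5. Warden goes to the dry ground with Evan and Tess.  [the marsh camp: Ivo | the dry ground: Evan, Kira, Quin, Tess]
6. Warden goes back to the marsh camp with Quin.  [the marsh camp: Ivo, Quin | the dry ground: Evan, Kira, Tess]
7. Warden goes to the dry ground with Ivo and Quin.  [the marsh camp: — | the dry ground: Evan, Ivo, Kira, Quin, Tess]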